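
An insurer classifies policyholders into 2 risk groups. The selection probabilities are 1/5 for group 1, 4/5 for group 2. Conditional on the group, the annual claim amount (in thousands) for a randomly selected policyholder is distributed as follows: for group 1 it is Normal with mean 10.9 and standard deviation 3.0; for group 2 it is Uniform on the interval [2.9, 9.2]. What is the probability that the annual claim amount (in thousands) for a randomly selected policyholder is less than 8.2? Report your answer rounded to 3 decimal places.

Conditional on each group, P(X < 8.2): 1: 0.18406; 2: 0.84127.
By total probability, P(X < 8.2) = 0.2·0.18406 + 0.8·0.84127 = 0.709828.

0.710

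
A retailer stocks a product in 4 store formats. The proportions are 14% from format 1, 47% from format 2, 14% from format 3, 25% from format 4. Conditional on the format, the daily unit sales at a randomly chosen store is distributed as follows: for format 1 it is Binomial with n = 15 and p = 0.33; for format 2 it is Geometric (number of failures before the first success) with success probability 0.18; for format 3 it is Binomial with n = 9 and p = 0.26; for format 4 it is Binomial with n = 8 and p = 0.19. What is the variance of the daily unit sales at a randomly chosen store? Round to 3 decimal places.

Per component, 1: μ=4.95, E[X²]=27.819; 2: μ=4.55556, E[X²]=46.0617; 3: μ=2.34, E[X²]=7.2072; 4: μ=1.52, E[X²]=3.5416.
E[X] = 0.14·4.95 + 0.47·4.55556 + 0.14·2.34 + 0.25·1.52 = 3.54171.
E[X²] = 0.14·27.819 + 0.47·46.0617 + 0.14·7.2072 + 0.25·3.5416 = 27.4381.
Var(X) = E[X²] − (E[X])² = 27.4381 − 12.5437 = 14.8944.

14.894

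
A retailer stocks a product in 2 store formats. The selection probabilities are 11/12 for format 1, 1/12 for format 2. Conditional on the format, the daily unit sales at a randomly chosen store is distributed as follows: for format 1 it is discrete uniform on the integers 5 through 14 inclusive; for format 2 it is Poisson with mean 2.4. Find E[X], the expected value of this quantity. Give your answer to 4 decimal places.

Component means — 1: 9.5; 2: 2.4.
E[X] = 0.916667·9.5 + 0.0833333·2.4 = 8.90833.

8.9083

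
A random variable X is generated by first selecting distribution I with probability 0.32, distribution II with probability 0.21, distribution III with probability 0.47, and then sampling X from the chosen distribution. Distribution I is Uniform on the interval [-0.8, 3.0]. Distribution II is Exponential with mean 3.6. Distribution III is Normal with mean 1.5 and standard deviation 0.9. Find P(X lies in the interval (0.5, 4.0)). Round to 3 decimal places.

Conditional on each component, P(0.5 < X < 4.0): I: 0.657895; II: 0.541132; III: 0.864003.
By total probability, P(0.5 < X < 4.0) = 0.32·0.657895 + 0.21·0.541132 + 0.47·0.864003 = 0.730245.

0.730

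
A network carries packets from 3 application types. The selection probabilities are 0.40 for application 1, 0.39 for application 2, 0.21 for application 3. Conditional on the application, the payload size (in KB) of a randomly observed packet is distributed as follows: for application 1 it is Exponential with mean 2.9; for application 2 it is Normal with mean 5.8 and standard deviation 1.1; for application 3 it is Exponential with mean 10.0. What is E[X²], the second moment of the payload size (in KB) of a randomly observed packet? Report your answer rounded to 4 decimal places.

For each component E[X²] = Var + (mean)², giving 1: 16.82; 2: 34.85; 3: 200.
Overall E[X²] = 0.4·16.82 + 0.39·34.85 + 0.21·200 = 62.3195.

62.3195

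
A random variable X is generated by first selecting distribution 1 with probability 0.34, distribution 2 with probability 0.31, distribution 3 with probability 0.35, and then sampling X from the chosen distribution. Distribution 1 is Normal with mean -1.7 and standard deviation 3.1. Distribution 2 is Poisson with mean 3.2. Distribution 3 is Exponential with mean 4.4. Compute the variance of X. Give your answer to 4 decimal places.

Per component, 1: μ=-1.7, E[X²]=12.5; 2: μ=3.2, E[X²]=13.44; 3: μ=4.4, E[X²]=38.72.
E[X] = 0.34·-1.7 + 0.31·3.2 + 0.35·4.4 = 1.954.
E[X²] = 0.34·12.5 + 0.31·13.44 + 0.35·38.72 = 21.9684.
Var(X) = E[X²] − (E[X])² = 21.9684 − 3.81812 = 18.1503.

18.1503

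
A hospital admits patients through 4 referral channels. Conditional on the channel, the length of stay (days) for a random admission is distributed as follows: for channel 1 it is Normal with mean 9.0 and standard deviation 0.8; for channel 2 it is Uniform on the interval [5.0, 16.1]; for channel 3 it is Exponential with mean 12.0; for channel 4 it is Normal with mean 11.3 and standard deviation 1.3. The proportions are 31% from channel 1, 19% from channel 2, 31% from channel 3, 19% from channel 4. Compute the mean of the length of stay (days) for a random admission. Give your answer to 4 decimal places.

Component means — 1: 9; 2: 10.55; 3: 12; 4: 11.3.
E[X] = 0.31·9 + 0.19·10.55 + 0.31·12 + 0.19·11.3 = 10.6615.

10.6615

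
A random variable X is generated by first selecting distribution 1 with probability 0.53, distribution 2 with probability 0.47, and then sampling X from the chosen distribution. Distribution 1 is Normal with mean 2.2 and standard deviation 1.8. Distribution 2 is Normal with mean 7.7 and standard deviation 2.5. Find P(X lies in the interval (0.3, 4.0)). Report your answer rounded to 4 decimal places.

0.4007

Conditional on each component, P(0.3 < X < 4.0): 1: 0.695759; 2: 0.0678984.
By total probability, P(0.3 < X < 4.0) = 0.53·0.695759 + 0.47·0.0678984 = 0.400665.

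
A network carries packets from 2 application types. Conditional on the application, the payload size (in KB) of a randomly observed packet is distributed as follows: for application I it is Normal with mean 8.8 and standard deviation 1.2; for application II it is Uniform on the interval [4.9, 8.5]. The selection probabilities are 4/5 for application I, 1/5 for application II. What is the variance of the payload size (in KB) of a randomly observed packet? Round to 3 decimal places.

Per component, I: μ=8.8, E[X²]=78.88; II: μ=6.7, E[X²]=45.97.
E[X] = 0.8·8.8 + 0.2·6.7 = 8.38.
E[X²] = 0.8·78.88 + 0.2·45.97 = 72.298.
Var(X) = E[X²] − (E[X])² = 72.298 − 70.2244 = 2.0736.

2.074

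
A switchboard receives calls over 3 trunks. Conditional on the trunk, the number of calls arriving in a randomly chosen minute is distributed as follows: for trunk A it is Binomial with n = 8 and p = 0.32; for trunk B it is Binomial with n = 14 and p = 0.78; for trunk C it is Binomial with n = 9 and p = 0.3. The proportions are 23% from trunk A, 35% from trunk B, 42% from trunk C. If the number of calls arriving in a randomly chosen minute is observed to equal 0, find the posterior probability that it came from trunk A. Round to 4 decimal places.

Likelihoods P(X=0 | ·): A: 0.0457163; B: 6.22182e-10; C: 0.0403536.
Posterior ∝ prior × likelihood. Numerator for A: 0.23·0.0457163 = 0.0105148.
Normalizing constant: 0.23·0.0457163 + 0.35·6.22182e-10 + 0.42·0.0403536 = 0.0274633.
P(A | observation) = 0.0105148 / 0.0274633 = 0.382866.

0.3829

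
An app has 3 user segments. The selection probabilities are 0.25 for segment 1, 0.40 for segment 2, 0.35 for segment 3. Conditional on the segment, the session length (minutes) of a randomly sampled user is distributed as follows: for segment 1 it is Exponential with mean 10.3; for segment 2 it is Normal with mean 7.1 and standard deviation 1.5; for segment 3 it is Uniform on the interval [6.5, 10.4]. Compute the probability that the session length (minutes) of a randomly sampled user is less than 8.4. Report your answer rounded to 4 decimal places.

Conditional on each segment, P(X < 8.4): 1: 0.557597; 2: 0.806938; 3: 0.487179.
By total probability, P(X < 8.4) = 0.25·0.557597 + 0.4·0.806938 + 0.35·0.487179 = 0.632687.

0.6327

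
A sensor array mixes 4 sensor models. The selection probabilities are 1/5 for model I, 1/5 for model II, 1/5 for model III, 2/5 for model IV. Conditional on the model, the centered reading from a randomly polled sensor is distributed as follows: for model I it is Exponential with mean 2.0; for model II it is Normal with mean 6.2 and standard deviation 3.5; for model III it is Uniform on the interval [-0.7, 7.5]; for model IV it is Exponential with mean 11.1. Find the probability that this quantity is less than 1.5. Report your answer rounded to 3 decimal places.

0.228

Conditional on each model, P(X < 1.5): I: 0.527633; II: 0.0896591; III: 0.268293; IV: 0.126402.
By total probability, P(X < 1.5) = 0.2·0.527633 + 0.2·0.0896591 + 0.2·0.268293 + 0.4·0.126402 = 0.227678.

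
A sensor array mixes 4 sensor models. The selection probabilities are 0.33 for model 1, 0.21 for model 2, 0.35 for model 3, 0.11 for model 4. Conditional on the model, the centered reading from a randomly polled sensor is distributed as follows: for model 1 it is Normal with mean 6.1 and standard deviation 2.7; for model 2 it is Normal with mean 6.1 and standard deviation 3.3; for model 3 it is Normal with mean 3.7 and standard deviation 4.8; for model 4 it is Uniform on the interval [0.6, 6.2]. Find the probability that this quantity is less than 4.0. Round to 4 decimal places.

0.3776

Conditional on each model, P(X < 4.0): 1: 0.21835; 2: 0.26227; 3: 0.524918; 4: 0.607143.
By total probability, P(X < 4.0) = 0.33·0.21835 + 0.21·0.26227 + 0.35·0.524918 + 0.11·0.607143 = 0.377639.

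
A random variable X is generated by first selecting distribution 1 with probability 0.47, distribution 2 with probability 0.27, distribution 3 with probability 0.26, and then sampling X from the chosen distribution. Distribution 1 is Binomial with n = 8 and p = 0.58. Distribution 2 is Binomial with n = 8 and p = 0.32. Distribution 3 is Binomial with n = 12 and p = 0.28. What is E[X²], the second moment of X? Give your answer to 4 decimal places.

For each component E[X²] = Var + (mean)², giving 1: 23.4784; 2: 8.2944; 3: 13.7088.
Overall E[X²] = 0.47·23.4784 + 0.27·8.2944 + 0.26·13.7088 = 16.8386.

16.8386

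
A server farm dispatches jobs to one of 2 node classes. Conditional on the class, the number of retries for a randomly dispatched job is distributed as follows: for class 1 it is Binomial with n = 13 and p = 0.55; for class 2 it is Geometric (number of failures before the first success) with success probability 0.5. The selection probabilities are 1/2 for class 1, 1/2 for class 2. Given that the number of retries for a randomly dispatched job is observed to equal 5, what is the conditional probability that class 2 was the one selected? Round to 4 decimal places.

Likelihoods P(X=5 | ·): 1: 0.108916; 2: 0.015625.
Posterior ∝ prior × likelihood. Numerator for 2: 0.5·0.015625 = 0.0078125.
Normalizing constant: 0.5·0.108916 + 0.5·0.015625 = 0.0622706.
P(2 | observation) = 0.0078125 / 0.0622706 = 0.125461.

0.1255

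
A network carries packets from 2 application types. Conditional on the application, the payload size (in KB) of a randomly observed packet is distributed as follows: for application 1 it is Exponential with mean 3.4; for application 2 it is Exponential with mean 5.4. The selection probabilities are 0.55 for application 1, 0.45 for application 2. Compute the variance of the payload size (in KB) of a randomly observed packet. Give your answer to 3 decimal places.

Per component, 1: μ=3.4, E[X²]=23.12; 2: μ=5.4, E[X²]=58.32.
E[X] = 0.55·3.4 + 0.45·5.4 = 4.3.
E[X²] = 0.55·23.12 + 0.45·58.32 = 38.96.
Var(X) = E[X²] − (E[X])² = 38.96 − 18.49 = 20.47.

20.470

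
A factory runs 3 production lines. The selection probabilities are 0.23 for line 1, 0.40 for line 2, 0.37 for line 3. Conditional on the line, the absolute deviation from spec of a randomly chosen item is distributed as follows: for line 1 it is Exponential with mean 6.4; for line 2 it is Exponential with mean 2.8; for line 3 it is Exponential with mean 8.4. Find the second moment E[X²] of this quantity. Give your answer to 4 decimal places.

For each component E[X²] = Var + (mean)², giving 1: 81.92; 2: 15.68; 3: 141.12.
Overall E[X²] = 0.23·81.92 + 0.4·15.68 + 0.37·141.12 = 77.328.

77.3280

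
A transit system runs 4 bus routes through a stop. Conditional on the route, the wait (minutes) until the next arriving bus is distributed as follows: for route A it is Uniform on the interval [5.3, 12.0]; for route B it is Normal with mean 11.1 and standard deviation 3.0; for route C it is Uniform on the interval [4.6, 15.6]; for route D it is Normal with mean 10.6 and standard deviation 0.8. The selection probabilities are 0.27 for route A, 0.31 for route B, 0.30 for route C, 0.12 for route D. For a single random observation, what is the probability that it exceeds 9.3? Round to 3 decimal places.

0.619

Conditional on each route, P(X > 9.3): A: 0.402985; B: 0.725747; C: 0.572727; D: 0.947919.
By total probability, P(X > 9.3) = 0.27·0.402985 + 0.31·0.725747 + 0.3·0.572727 + 0.12·0.947919 = 0.619356.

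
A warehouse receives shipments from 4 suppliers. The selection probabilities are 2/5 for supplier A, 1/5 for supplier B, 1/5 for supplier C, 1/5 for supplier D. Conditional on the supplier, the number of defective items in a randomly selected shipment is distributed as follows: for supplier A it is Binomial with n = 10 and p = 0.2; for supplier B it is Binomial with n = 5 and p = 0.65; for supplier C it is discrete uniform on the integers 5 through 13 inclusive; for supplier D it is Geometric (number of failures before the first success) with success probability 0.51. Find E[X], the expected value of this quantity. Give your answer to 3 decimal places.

Component means — A: 2; B: 3.25; C: 9; D: 0.960784.
E[X] = 0.4·2 + 0.2·3.25 + 0.2·9 + 0.2·0.960784 = 3.44216.

3.442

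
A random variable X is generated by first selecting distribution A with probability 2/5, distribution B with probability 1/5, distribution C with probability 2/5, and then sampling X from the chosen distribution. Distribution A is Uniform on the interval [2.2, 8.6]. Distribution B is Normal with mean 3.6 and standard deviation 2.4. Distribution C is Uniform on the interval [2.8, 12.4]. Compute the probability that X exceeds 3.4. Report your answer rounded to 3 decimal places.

Conditional on each component, P(X > 3.4): A: 0.8125; B: 0.533207; C: 0.9375.
By total probability, P(X > 3.4) = 0.4·0.8125 + 0.2·0.533207 + 0.4·0.9375 = 0.806641.

0.807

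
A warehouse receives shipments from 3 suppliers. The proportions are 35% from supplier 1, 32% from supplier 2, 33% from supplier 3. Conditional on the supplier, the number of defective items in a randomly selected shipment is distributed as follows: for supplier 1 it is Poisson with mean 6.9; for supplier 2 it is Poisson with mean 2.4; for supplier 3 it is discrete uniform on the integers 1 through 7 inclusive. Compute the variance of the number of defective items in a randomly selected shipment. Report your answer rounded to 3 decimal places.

8.013

Per component, 1: μ=6.9, E[X²]=54.51; 2: μ=2.4, E[X²]=8.16; 3: μ=4, E[X²]=20.
E[X] = 0.35·6.9 + 0.32·2.4 + 0.33·4 = 4.503.
E[X²] = 0.35·54.51 + 0.32·8.16 + 0.33·20 = 28.2897.
Var(X) = E[X²] − (E[X])² = 28.2897 − 20.277 = 8.01269.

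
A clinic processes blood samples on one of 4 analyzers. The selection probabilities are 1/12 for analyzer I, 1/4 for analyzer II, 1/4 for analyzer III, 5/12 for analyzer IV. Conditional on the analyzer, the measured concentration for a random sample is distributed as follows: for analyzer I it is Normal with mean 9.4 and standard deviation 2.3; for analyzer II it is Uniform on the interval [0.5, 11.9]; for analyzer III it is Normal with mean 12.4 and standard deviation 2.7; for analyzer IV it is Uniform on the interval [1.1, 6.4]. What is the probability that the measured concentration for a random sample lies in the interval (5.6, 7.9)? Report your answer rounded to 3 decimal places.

Conditional on each analyzer, P(5.6 < X < 7.9): I: 0.207895; II: 0.201754; III: 0.0418979; IV: 0.150943.
By total probability, P(5.6 < X < 7.9) = 0.0833333·0.207895 + 0.25·0.201754 + 0.25·0.0418979 + 0.416667·0.150943 = 0.141131.

0.141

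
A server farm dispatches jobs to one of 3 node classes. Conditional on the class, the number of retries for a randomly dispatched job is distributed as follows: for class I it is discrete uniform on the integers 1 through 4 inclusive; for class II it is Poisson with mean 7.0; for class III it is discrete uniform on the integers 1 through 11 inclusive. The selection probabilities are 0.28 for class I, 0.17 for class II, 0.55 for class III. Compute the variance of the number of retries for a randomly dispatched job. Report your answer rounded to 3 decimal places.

9.984

Per component, I: μ=2.5, E[X²]=7.5; II: μ=7, E[X²]=56; III: μ=6, E[X²]=46.
E[X] = 0.28·2.5 + 0.17·7 + 0.55·6 = 5.19.
E[X²] = 0.28·7.5 + 0.17·56 + 0.55·46 = 36.92.
Var(X) = E[X²] − (E[X])² = 36.92 − 26.9361 = 9.9839.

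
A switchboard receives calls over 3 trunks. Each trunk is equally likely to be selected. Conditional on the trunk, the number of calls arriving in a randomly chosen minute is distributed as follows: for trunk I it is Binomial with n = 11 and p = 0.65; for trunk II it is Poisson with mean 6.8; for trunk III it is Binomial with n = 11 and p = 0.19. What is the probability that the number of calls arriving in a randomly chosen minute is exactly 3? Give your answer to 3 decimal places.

0.093

Conditional on each trunk, P(X = 3): I: 0.010204; II: 0.0583678; III: 0.209713.
By total probability, P(X = 3) = 0.333333·0.010204 + 0.333333·0.0583678 + 0.333333·0.209713 = 0.0927615.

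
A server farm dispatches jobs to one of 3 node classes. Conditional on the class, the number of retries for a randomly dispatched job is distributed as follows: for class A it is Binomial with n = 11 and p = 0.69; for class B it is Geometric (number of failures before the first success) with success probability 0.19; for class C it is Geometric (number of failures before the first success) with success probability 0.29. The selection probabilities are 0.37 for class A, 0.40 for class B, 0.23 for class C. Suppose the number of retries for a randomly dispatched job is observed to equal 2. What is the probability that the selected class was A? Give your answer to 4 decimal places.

0.0031

Likelihoods P(X=2 | ·): A: 0.000692335; B: 0.124659; C: 0.146189.
Posterior ∝ prior × likelihood. Numerator for A: 0.37·0.000692335 = 0.000256164.
Normalizing constant: 0.37·0.000692335 + 0.4·0.124659 + 0.23·0.146189 = 0.0837432.
P(A | observation) = 0.000256164 / 0.0837432 = 0.00305892.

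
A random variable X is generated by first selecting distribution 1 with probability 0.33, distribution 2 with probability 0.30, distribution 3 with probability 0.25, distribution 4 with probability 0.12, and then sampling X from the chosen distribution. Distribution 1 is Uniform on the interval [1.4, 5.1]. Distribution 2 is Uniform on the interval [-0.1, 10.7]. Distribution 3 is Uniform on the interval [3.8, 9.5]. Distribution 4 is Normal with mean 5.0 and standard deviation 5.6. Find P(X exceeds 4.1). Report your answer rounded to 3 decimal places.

Conditional on each component, P(X > 4.1): 1: 0.27027; 2: 0.611111; 3: 0.947368; 4: 0.563841.
By total probability, P(X > 4.1) = 0.33·0.27027 + 0.3·0.611111 + 0.25·0.947368 + 0.12·0.563841 = 0.577026.

0.577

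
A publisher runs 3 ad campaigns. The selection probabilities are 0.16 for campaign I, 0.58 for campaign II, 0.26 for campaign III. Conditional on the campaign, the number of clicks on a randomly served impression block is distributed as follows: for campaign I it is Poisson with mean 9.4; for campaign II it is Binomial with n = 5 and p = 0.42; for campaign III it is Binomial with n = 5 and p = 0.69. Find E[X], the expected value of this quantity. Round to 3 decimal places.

3.619

Component means — I: 9.4; II: 2.1; III: 3.45.
E[X] = 0.16·9.4 + 0.58·2.1 + 0.26·3.45 = 3.619.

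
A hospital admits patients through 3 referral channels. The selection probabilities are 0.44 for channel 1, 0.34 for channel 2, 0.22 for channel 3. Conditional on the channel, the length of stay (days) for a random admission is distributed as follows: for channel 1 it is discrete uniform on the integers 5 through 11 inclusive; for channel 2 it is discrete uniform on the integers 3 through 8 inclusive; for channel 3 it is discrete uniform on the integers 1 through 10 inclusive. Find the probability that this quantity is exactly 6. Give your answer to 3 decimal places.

Conditional on each channel, P(X = 6): 1: 0.142857; 2: 0.166667; 3: 0.1.
By total probability, P(X = 6) = 0.44·0.142857 + 0.34·0.166667 + 0.22·0.1 = 0.141524.

0.142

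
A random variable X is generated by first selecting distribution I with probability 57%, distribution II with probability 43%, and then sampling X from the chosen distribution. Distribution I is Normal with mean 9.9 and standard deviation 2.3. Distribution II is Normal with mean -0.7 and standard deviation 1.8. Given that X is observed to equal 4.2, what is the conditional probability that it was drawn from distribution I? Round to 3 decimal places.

Likelihoods f(4.2 | ·): I: 0.00804475; II: 0.00545091.
Posterior ∝ prior × likelihood. Numerator for I: 0.57·0.00804475 = 0.0045855.
Normalizing constant: 0.57·0.00804475 + 0.43·0.00545091 = 0.0069294.
P(I | observation) = 0.0045855 / 0.0069294 = 0.661747.

0.662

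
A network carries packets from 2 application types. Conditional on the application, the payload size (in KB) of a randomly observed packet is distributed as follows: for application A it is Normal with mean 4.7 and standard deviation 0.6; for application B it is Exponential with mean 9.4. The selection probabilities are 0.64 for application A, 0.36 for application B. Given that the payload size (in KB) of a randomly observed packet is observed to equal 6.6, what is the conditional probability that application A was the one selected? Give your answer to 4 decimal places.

Likelihoods f(6.6 | ·): A: 0.00441829; B: 0.0527159.
Posterior ∝ prior × likelihood. Numerator for A: 0.64·0.00441829 = 0.00282771.
Normalizing constant: 0.64·0.00441829 + 0.36·0.0527159 = 0.0218054.
P(A | observation) = 0.00282771 / 0.0218054 = 0.129679.

0.1297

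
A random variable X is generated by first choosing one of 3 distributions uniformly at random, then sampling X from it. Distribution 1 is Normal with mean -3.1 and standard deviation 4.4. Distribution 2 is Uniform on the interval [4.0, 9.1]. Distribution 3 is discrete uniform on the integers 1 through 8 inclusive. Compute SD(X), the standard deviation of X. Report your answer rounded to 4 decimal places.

5.1144

Per component, 1: μ=-3.1, E[X²]=28.97; 2: μ=6.55, E[X²]=45.07; 3: μ=4.5, E[X²]=25.5.
E[X] = 0.333333·-3.1 + 0.333333·6.55 + 0.333333·4.5 = 2.65.
E[X²] = 0.333333·28.97 + 0.333333·45.07 + 0.333333·25.5 = 33.18.
Var(X) = E[X²] − (E[X])² = 33.18 − 7.0225 = 26.1575.
SD(X) = √26.1575 = 5.11444.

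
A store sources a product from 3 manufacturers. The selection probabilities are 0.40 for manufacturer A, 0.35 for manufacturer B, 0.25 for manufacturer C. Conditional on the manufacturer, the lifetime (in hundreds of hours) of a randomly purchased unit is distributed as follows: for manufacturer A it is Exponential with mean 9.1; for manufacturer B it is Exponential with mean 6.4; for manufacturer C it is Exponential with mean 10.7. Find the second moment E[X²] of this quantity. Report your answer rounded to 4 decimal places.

152.1650

For each component E[X²] = Var + (mean)², giving A: 165.62; B: 81.92; C: 228.98.
Overall E[X²] = 0.4·165.62 + 0.35·81.92 + 0.25·228.98 = 152.165.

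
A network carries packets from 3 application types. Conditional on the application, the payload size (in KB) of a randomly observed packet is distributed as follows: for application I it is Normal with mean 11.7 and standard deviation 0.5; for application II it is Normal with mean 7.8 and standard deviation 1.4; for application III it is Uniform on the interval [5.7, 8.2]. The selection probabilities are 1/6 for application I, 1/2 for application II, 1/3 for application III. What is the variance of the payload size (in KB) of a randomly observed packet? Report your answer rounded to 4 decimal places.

Per component, I: μ=11.7, E[X²]=137.14; II: μ=7.8, E[X²]=62.8; III: μ=6.95, E[X²]=48.8233.
E[X] = 0.166667·11.7 + 0.5·7.8 + 0.333333·6.95 = 8.16667.
E[X²] = 0.166667·137.14 + 0.5·62.8 + 0.333333·48.8233 = 70.5311.
Var(X) = E[X²] − (E[X])² = 70.5311 − 66.6944 = 3.83667.

3.8367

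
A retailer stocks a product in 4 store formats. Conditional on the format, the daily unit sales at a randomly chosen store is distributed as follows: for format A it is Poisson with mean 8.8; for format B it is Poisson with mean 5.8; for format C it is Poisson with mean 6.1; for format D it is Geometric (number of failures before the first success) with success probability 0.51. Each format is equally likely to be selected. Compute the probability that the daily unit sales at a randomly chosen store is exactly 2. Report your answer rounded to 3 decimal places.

Conditional on each format, P(X = 2): A: 0.00583638; B: 0.0509235; C: 0.0417286; D: 0.122451.
By total probability, P(X = 2) = 0.25·0.00583638 + 0.25·0.0509235 + 0.25·0.0417286 + 0.25·0.122451 = 0.0552349.

0.055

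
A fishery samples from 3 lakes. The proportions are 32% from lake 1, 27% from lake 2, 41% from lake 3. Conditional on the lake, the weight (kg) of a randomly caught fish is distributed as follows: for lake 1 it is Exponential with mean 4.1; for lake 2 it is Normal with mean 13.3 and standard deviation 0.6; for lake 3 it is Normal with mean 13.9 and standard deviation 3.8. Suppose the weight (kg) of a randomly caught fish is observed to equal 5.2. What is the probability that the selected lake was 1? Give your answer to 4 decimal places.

0.8752

Likelihoods f(5.2 | ·): 1: 0.0686126; 2: 1.76878e-40; 3: 0.00763674.
Posterior ∝ prior × likelihood. Numerator for 1: 0.32·0.0686126 = 0.021956.
Normalizing constant: 0.32·0.0686126 + 0.27·1.76878e-40 + 0.41·0.00763674 = 0.0250871.
P(1 | observation) = 0.021956 / 0.0250871 = 0.875192.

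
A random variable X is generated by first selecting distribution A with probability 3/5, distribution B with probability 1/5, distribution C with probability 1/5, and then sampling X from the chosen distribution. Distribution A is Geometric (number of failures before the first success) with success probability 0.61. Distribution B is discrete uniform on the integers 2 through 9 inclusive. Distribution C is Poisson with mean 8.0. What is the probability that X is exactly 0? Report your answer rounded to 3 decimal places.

Conditional on each component, P(X = 0): A: 0.61; B: 0; C: 0.000335463.
By total probability, P(X = 0) = 0.6·0.61 + 0.2·0 + 0.2·0.000335463 = 0.366067.

0.366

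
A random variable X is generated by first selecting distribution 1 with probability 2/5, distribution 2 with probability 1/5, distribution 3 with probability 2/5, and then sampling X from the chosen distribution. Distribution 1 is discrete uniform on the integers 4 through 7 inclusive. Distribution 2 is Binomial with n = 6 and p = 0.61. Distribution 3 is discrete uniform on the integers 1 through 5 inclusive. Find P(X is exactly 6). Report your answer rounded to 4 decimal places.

Conditional on each component, P(X = 6): 1: 0.25; 2: 0.0515204; 3: 0.
By total probability, P(X = 6) = 0.4·0.25 + 0.2·0.0515204 + 0.4·0 = 0.110304.

0.1103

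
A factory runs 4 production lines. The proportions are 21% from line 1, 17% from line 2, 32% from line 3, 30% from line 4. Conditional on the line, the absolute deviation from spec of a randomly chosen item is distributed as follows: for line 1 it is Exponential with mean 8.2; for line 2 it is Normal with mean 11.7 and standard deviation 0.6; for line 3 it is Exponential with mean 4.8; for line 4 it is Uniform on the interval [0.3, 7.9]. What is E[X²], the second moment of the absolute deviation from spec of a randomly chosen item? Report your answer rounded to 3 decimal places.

For each component E[X²] = Var + (mean)², giving 1: 134.48; 2: 137.25; 3: 46.08; 4: 21.6233.
Overall E[X²] = 0.21·134.48 + 0.17·137.25 + 0.32·46.08 + 0.3·21.6233 = 72.8059.

72.806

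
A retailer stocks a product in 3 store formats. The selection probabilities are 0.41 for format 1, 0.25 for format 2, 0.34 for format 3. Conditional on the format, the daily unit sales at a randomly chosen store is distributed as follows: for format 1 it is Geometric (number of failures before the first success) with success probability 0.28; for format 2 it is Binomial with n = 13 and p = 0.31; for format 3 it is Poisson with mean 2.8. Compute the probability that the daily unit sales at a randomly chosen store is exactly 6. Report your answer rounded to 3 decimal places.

0.058

Conditional on each format, P(X = 6): 1: 0.0390079; 2: 0.113405; 3: 0.0406997.
By total probability, P(X = 6) = 0.41·0.0390079 + 0.25·0.113405 + 0.34·0.0406997 = 0.0581823.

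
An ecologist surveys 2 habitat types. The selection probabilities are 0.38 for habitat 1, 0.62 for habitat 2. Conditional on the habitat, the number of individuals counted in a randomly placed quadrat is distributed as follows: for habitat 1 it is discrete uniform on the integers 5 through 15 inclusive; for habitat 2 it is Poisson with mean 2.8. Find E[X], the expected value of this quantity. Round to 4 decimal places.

5.5360

Component means — 1: 10; 2: 2.8.
E[X] = 0.38·10 + 0.62·2.8 = 5.536.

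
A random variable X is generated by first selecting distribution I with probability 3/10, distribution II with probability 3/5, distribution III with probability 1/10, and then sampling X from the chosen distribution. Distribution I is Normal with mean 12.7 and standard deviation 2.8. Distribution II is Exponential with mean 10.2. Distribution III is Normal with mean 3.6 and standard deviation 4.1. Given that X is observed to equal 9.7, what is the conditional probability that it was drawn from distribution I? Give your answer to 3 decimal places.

0.481

Likelihoods f(9.7 | ·): I: 0.0802557; II: 0.0378786; III: 0.0321704.
Posterior ∝ prior × likelihood. Numerator for I: 0.3·0.0802557 = 0.0240767.
Normalizing constant: 0.3·0.0802557 + 0.6·0.0378786 + 0.1·0.0321704 = 0.0500209.
P(I | observation) = 0.0240767 / 0.0500209 = 0.481333.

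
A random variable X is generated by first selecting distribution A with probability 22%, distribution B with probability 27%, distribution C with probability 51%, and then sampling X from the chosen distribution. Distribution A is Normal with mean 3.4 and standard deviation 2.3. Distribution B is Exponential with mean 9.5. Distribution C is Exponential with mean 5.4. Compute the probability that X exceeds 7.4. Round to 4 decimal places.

Conditional on each component, P(X > 7.4): A: 0.0410059; B: 0.458889; C: 0.254013.
By total probability, P(X > 7.4) = 0.22·0.0410059 + 0.27·0.458889 + 0.51·0.254013 = 0.262468.

0.2625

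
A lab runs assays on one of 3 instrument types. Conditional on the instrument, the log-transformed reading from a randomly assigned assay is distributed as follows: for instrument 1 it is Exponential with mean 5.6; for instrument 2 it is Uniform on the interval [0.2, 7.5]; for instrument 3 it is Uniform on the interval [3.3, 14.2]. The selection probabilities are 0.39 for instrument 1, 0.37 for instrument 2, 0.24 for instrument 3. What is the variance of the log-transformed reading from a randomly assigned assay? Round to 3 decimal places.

19.752

Per component, 1: μ=5.6, E[X²]=62.72; 2: μ=3.85, E[X²]=19.2633; 3: μ=8.75, E[X²]=86.4633.
E[X] = 0.39·5.6 + 0.37·3.85 + 0.24·8.75 = 5.7085.
E[X²] = 0.39·62.72 + 0.37·19.2633 + 0.24·86.4633 = 52.3394.
Var(X) = E[X²] − (E[X])² = 52.3394 − 32.587 = 19.7525.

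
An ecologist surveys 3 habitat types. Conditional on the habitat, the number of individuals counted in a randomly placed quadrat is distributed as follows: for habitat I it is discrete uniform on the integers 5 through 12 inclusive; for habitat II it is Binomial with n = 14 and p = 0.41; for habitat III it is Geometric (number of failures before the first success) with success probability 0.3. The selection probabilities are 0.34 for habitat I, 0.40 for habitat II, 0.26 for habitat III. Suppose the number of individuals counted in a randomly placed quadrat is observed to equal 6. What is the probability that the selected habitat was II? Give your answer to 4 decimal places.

Likelihoods P(X=6 | ·): I: 0.125; II: 0.209447; III: 0.0352947.
Posterior ∝ prior × likelihood. Numerator for II: 0.4·0.209447 = 0.0837789.
Normalizing constant: 0.34·0.125 + 0.4·0.209447 + 0.26·0.0352947 = 0.135456.
P(II | observation) = 0.0837789 / 0.135456 = 0.618497.

0.6185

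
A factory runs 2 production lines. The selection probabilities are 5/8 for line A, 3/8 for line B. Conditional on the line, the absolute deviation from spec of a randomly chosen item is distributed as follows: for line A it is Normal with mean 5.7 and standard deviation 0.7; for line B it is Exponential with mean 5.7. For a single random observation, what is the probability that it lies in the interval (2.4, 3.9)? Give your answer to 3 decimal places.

0.060

Conditional on each line, P(2.4 < X < 3.9): A: 0.00506278; B: 0.151867.
By total probability, P(2.4 < X < 3.9) = 0.625·0.00506278 + 0.375·0.151867 = 0.0601144.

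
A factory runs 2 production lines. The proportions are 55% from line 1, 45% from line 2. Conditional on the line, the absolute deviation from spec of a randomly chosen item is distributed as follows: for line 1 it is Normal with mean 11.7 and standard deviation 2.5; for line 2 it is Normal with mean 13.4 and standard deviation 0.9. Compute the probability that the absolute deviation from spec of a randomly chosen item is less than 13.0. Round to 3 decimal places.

0.532

Conditional on each line, P(X < 13.0): 1: 0.698468; 2: 0.328361.
By total probability, P(X < 13.0) = 0.55·0.698468 + 0.45·0.328361 = 0.53192.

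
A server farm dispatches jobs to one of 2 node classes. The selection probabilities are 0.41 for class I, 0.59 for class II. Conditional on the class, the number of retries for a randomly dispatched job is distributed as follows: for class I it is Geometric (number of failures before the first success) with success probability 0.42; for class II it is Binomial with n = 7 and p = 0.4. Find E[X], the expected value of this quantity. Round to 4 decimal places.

2.2182

Component means — I: 1.38095; II: 2.8.
E[X] = 0.41·1.38095 + 0.59·2.8 = 2.21819.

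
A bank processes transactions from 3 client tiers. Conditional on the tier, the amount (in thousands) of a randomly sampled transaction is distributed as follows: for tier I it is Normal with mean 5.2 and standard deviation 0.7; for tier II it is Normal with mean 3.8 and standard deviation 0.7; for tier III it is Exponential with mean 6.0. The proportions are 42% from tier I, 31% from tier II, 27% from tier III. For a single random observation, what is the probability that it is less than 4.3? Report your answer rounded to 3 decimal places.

Conditional on each tier, P(X < 4.3): I: 0.0992714; II: 0.762475; III: 0.511623.
By total probability, P(X < 4.3) = 0.42·0.0992714 + 0.31·0.762475 + 0.27·0.511623 = 0.416199.

0.416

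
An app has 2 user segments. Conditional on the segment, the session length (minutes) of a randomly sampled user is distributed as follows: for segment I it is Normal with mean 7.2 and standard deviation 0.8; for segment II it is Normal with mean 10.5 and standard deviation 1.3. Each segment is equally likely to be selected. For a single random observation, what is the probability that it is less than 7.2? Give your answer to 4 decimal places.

Conditional on each segment, P(X < 7.2): I: 0.5; II: 0.00556705.
By total probability, P(X < 7.2) = 0.5·0.5 + 0.5·0.00556705 = 0.252784.

0.2528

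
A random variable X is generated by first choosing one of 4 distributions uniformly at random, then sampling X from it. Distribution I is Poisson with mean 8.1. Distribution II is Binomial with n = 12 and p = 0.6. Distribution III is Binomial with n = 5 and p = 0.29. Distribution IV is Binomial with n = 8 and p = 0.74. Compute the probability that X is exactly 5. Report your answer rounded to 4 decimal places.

Conditional on each component, P(X = 5): I: 0.088198; II: 0.100902; III: 0.00205111; IV: 0.218407.
By total probability, P(X = 5) = 0.25·0.088198 + 0.25·0.100902 + 0.25·0.00205111 + 0.25·0.218407 = 0.10239.

0.1024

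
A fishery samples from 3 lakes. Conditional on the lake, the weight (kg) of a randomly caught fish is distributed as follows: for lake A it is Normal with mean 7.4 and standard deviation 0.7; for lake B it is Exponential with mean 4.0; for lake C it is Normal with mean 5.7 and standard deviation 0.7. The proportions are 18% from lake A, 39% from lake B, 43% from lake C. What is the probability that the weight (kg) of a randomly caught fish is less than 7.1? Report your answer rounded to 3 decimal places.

0.804

Conditional on each lake, P(X < 7.1): A: 0.334118; B: 0.830517; C: 0.97725.
By total probability, P(X < 7.1) = 0.18·0.334118 + 0.39·0.830517 + 0.43·0.97725 = 0.80426.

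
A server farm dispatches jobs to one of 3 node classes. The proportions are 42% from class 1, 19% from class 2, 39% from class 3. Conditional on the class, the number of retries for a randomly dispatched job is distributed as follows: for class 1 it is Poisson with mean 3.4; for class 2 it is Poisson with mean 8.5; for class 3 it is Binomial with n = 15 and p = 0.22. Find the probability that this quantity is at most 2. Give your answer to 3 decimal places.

Conditional on each class, P(X ≤ 2): 1: 0.33974; 2: 0.00928324; 3: 0.32692.
By total probability, P(X ≤ 2) = 0.42·0.33974 + 0.19·0.00928324 + 0.39·0.32692 = 0.271953.

0.272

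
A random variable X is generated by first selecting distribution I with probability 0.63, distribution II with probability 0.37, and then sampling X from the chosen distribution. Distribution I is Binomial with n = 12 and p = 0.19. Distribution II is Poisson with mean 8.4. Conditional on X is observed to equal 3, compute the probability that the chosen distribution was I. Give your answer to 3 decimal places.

0.946

Likelihoods P(X=3 | ·): I: 0.22649; II: 0.0222133.
Posterior ∝ prior × likelihood. Numerator for I: 0.63·0.22649 = 0.142689.
Normalizing constant: 0.63·0.22649 + 0.37·0.0222133 = 0.150907.
P(I | observation) = 0.142689 / 0.150907 = 0.945537.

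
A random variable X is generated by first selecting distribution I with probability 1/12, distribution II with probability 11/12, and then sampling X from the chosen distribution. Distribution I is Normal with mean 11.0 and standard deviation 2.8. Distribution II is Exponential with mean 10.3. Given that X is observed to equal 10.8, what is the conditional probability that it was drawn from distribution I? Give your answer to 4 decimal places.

Likelihoods f(10.8 | ·): I: 0.142116; II: 0.0340241.
Posterior ∝ prior × likelihood. Numerator for I: 0.0833333·0.142116 = 0.011843.
Normalizing constant: 0.0833333·0.142116 + 0.916667·0.0340241 = 0.0430317.
P(I | observation) = 0.011843 / 0.0430317 = 0.275216.

0.2752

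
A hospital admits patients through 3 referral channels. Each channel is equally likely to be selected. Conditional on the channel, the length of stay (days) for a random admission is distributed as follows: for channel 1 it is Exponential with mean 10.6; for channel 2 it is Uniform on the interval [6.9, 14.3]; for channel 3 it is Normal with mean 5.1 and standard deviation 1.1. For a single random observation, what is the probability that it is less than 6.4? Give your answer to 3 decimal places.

0.445

Conditional on each channel, P(X < 6.4): 1: 0.453255; 2: 0; 3: 0.881361.
By total probability, P(X < 6.4) = 0.333333·0.453255 + 0.333333·0 + 0.333333·0.881361 = 0.444872.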